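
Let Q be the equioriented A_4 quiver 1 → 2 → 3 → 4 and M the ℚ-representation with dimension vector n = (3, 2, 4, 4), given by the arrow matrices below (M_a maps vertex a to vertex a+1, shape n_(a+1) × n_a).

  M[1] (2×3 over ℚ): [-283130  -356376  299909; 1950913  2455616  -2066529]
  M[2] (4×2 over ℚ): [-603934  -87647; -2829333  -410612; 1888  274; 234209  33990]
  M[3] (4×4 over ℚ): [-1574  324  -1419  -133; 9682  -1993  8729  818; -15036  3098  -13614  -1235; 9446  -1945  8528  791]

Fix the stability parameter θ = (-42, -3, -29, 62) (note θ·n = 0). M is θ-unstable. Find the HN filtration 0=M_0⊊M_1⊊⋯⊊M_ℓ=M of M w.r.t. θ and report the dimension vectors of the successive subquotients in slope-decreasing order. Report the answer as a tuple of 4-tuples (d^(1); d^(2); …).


Interval decomposition of M: I[1,1], I[1,4]^2, I[3,4]^2.
HN type (ℓ=4): μ^(1)=62; μ^(2)=-16; μ^(3)=-29; μ^(4)=-42

((0, 0, 0, 4); (0, 2, 2, 0); (0, 0, 2, 0); (3, 0, 0, 0))


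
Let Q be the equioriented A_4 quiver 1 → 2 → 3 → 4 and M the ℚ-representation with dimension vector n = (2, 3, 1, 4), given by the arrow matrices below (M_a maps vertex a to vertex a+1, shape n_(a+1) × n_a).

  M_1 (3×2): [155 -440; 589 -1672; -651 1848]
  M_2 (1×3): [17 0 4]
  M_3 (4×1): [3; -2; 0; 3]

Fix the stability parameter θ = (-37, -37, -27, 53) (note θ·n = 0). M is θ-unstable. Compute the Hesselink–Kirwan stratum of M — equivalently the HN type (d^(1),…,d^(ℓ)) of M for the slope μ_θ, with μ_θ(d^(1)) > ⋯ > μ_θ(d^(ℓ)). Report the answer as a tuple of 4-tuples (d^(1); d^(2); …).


Barcode: M ≅ I[1,1], I[1,4], I[2,2]^2, I[4,4]^3. HN layers by μ_θ (3 steps, strictly decreasing):
  μ^(1)=53; μ^(2)=-27; μ^(3)=-37

((0, 0, 0, 4); (0, 0, 1, 0); (2, 3, 0, 0))


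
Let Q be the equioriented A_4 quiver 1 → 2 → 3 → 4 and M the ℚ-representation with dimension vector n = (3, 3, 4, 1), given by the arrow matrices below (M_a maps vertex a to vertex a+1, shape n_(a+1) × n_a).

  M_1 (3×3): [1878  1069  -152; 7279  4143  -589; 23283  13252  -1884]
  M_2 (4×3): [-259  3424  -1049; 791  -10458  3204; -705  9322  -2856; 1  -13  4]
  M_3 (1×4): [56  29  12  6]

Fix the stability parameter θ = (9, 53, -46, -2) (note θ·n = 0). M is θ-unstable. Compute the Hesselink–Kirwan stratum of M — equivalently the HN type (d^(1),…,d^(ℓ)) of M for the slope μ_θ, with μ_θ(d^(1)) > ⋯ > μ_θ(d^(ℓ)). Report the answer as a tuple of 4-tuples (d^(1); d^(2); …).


Interval decomposition of M: I[1,3]^2, I[1,4], I[3,3].
HN type (ℓ=3): μ^(1)=16/3; μ^(2)=7/2; μ^(3)=-46

((2, 2, 2, 0); (1, 1, 1, 1); (0, 0, 1, 0))


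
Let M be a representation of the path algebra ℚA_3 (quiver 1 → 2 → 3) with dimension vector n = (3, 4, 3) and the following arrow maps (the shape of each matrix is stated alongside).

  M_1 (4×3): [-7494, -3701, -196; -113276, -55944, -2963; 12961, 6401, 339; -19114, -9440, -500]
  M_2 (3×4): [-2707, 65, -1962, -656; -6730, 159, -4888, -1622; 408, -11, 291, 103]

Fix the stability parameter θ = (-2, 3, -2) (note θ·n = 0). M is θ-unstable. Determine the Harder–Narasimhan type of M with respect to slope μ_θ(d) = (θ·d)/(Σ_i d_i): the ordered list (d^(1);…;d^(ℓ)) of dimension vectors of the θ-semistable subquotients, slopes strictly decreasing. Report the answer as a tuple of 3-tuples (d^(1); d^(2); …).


Interval decomposition of M: I[1,3]^3, I[2,2].
HN type (ℓ=3): μ^(1)=3; μ^(2)=1/2; μ^(3)=-2

((0, 1, 0); (0, 3, 3); (3, 0, 0))


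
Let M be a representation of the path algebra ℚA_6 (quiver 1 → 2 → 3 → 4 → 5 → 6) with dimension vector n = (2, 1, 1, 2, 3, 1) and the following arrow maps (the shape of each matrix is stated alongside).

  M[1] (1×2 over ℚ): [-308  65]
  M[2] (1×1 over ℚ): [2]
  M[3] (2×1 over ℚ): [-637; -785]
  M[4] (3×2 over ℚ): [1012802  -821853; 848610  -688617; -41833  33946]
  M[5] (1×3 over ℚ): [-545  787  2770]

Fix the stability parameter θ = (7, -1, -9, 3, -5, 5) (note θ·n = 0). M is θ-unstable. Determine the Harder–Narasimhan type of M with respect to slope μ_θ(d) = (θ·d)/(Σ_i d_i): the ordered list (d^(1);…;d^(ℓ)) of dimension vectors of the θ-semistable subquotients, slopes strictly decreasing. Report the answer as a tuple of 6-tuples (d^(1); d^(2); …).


Via rank(M_{q-1}∘⋯∘M_p): M ≅ I[1,1], I[1,5], I[4,6], I[5,5].
μ_θ-semistable layers: μ^(1)=7; μ^(2)=5; μ^(3)=-1; μ^(4)=-5

((1, 0, 0, 0, 0, 0); (0, 0, 0, 0, 0, 1); (1, 1, 1, 2, 2, 0); (0, 0, 0, 0, 1, 0))


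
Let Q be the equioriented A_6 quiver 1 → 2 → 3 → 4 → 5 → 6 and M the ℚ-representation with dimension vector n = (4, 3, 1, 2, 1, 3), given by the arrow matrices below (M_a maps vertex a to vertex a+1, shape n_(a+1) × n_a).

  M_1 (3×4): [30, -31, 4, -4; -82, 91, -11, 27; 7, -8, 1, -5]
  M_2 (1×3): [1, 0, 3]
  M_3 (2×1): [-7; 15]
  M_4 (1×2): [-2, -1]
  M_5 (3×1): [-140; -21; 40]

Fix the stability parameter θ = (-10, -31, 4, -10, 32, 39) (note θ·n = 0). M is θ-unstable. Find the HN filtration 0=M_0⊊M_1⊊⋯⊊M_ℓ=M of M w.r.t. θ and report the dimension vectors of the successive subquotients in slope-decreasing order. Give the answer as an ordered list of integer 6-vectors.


Barcode: M ≅ I[1,1], I[1,2]^2, I[1,6], I[4,4], I[6,6]^2. HN layers by μ_θ (5 steps, strictly decreasing):
  μ^(1)=39; μ^(2)=32; μ^(3)=-3; μ^(4)=-10; μ^(5)=-41/2

((0, 0, 0, 0, 0, 3); (0, 0, 0, 0, 1, 0); (0, 0, 1, 1, 0, 0); (1, 0, 0, 1, 0, 0); (3, 3, 0, 0, 0, 0))


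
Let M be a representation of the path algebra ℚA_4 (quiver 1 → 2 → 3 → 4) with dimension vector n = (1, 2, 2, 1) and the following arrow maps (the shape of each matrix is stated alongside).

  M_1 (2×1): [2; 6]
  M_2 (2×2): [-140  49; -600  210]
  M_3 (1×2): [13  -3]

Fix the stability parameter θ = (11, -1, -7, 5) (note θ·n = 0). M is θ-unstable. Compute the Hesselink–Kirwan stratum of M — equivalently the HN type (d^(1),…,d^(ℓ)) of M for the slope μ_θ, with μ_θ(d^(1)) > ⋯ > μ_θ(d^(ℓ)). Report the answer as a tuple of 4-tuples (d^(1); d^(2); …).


Interval decomposition of M: I[1,4], I[2,2], I[3,3].
HN type (ℓ=4): μ^(1)=5; μ^(2)=1; μ^(3)=-1; μ^(4)=-7

((0, 0, 0, 1); (1, 1, 1, 0); (0, 1, 0, 0); (0, 0, 1, 0))


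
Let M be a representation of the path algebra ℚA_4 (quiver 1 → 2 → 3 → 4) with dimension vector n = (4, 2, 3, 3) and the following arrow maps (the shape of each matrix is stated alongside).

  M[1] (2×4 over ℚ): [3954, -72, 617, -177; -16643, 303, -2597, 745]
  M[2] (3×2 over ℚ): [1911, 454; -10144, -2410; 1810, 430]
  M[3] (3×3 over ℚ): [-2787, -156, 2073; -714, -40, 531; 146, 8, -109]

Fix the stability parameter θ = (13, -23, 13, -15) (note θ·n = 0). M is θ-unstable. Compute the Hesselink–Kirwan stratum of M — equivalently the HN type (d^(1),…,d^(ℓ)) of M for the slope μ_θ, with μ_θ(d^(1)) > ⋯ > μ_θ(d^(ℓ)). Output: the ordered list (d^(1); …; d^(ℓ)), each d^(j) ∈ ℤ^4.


Via rank(M_{q-1}∘⋯∘M_p): M ≅ I[1,1]^2, I[1,4]^2, I[3,3], I[4,4].
μ_θ-semistable layers: μ^(1)=13; μ^(2)=-1; μ^(3)=-5; μ^(4)=-15

((2, 0, 1, 0); (0, 0, 2, 2); (2, 2, 0, 0); (0, 0, 0, 1))


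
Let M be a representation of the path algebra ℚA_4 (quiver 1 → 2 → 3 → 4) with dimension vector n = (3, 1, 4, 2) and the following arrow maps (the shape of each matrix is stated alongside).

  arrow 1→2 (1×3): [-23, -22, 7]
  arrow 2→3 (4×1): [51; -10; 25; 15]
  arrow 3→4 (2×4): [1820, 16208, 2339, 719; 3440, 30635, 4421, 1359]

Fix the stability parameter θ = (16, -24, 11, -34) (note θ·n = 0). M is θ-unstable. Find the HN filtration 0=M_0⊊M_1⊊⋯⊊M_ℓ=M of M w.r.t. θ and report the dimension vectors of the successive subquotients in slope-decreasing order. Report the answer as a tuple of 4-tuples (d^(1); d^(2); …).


Interval decomposition of M: I[1,1]^2, I[1,3], I[3,3], I[3,4]^2.
HN type (ℓ=4): μ^(1)=16; μ^(2)=11; μ^(3)=-4; μ^(4)=-23/2

((2, 0, 0, 0); (0, 0, 2, 0); (1, 1, 0, 0); (0, 0, 2, 2))


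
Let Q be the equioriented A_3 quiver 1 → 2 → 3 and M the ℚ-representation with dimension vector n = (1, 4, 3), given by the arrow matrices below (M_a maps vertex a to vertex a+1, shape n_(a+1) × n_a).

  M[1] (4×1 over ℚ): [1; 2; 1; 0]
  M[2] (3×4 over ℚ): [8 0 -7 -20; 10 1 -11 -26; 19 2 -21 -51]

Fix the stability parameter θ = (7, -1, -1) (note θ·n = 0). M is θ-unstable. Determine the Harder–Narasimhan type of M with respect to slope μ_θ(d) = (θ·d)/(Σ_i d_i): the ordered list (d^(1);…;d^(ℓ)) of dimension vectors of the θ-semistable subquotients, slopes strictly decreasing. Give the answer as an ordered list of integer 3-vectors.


Interval decomposition of M: I[1,3], I[2,2], I[2,3]^2.
HN type (ℓ=2): μ^(1)=5/3; μ^(2)=-1

((1, 1, 1); (0, 3, 2))


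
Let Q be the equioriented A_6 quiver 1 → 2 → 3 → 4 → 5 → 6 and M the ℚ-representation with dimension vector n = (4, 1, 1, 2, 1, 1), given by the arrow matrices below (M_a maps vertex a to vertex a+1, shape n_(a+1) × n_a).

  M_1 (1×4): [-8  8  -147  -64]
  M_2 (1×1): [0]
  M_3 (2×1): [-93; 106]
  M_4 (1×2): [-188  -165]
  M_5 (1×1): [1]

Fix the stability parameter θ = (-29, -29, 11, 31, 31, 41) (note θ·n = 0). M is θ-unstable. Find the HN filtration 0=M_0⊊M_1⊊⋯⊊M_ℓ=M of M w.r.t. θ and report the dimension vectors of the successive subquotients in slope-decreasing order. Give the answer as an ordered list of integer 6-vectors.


Barcode: M ≅ I[1,1]^3, I[1,2], I[3,6], I[4,4]. HN layers by μ_θ (4 steps, strictly decreasing):
  μ^(1)=41; μ^(2)=31; μ^(3)=11; μ^(4)=-29

((0, 0, 0, 0, 0, 1); (0, 0, 0, 2, 1, 0); (0, 0, 1, 0, 0, 0); (4, 1, 0, 0, 0, 0))


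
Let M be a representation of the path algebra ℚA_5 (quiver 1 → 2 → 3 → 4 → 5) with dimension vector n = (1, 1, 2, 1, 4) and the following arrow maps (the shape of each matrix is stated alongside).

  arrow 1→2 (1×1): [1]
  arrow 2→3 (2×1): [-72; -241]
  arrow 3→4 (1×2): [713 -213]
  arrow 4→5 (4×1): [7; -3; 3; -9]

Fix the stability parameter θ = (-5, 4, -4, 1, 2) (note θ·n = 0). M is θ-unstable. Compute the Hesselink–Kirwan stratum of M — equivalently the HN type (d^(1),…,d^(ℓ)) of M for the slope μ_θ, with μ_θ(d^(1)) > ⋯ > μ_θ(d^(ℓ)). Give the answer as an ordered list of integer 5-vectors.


Via rank(M_{q-1}∘⋯∘M_p): M ≅ I[1,5], I[3,3], I[5,5]^3.
μ_θ-semistable layers: μ^(1)=2; μ^(2)=1; μ^(3)=0; μ^(4)=-4; μ^(5)=-5

((0, 0, 0, 0, 4); (0, 0, 0, 1, 0); (0, 1, 1, 0, 0); (0, 0, 1, 0, 0); (1, 0, 0, 0, 0))


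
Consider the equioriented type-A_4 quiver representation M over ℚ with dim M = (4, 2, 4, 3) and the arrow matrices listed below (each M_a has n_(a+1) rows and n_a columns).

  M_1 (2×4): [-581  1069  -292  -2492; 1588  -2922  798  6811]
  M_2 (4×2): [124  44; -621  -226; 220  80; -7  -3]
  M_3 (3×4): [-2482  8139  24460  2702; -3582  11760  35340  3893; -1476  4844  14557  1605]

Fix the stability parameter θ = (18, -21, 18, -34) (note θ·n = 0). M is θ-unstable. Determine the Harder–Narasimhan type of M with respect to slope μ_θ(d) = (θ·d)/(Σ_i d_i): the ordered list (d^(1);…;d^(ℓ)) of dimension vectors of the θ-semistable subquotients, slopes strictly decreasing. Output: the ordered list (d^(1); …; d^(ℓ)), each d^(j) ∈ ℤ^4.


Interval decomposition of M: I[1,1]^2, I[1,4]^2, I[3,3], I[3,4].
HN type (ℓ=3): μ^(1)=18; μ^(2)=-19/4; μ^(3)=-8

((2, 0, 1, 0); (2, 2, 2, 2); (0, 0, 1, 1))


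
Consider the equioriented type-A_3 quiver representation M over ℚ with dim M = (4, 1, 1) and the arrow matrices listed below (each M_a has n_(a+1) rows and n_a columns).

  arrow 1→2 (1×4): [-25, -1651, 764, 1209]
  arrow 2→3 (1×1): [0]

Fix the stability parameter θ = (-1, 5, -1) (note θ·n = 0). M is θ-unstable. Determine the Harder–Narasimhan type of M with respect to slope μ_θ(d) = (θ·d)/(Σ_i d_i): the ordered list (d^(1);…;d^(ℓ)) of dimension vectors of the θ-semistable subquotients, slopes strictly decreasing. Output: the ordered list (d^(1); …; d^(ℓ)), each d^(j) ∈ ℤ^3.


Barcode: M ≅ I[1,1]^3, I[1,2], I[3,3]. HN layers by μ_θ (2 steps, strictly decreasing):
  μ^(1)=5; μ^(2)=-1

((0, 1, 0); (4, 0, 1))


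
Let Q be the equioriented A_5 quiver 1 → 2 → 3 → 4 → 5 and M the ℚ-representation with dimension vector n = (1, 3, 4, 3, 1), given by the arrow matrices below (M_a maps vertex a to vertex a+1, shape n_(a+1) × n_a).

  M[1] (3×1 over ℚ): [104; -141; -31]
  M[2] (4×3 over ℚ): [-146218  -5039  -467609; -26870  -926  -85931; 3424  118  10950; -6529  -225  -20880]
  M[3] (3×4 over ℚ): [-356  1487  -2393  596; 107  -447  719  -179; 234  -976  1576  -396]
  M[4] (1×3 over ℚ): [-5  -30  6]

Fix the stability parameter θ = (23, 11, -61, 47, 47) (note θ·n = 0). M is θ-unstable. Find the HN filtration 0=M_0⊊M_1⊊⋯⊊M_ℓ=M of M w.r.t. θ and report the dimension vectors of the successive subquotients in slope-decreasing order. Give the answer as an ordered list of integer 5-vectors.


Via rank(M_{q-1}∘⋯∘M_p): M ≅ I[1,5], I[2,4]^2, I[3,3].
μ_θ-semistable layers: μ^(1)=47; μ^(2)=-9; μ^(3)=-25; μ^(4)=-61

((0, 0, 0, 3, 1); (1, 1, 1, 0, 0); (0, 2, 2, 0, 0); (0, 0, 1, 0, 0))


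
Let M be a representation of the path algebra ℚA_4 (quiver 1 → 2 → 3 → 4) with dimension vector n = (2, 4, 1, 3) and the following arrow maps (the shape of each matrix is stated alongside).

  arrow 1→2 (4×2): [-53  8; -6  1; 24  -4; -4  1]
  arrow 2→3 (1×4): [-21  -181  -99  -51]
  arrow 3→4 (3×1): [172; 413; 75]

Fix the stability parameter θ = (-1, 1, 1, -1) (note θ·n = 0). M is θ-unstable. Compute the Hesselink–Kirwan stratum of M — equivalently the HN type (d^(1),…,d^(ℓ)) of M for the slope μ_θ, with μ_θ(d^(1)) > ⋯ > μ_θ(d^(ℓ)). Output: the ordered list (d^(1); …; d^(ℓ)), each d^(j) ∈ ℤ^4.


Interval decomposition of M: I[1,2], I[1,4], I[2,2]^2, I[4,4]^2.
HN type (ℓ=3): μ^(1)=1; μ^(2)=1/3; μ^(3)=-1

((0, 3, 0, 0); (0, 1, 1, 1); (2, 0, 0, 2))


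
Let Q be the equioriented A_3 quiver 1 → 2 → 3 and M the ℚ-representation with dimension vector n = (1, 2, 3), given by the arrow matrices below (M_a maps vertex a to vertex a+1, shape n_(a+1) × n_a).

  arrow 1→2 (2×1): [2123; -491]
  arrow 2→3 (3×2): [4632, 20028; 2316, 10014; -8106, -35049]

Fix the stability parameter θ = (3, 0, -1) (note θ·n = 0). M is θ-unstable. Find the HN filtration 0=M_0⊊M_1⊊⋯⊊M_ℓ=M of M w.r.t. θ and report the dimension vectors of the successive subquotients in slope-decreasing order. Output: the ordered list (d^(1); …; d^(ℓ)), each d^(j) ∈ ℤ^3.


Barcode: M ≅ I[1,3], I[2,2], I[3,3]^2. HN layers by μ_θ (3 steps, strictly decreasing):
  μ^(1)=2/3; μ^(2)=0; μ^(3)=-1

((1, 1, 1); (0, 1, 0); (0, 0, 2))


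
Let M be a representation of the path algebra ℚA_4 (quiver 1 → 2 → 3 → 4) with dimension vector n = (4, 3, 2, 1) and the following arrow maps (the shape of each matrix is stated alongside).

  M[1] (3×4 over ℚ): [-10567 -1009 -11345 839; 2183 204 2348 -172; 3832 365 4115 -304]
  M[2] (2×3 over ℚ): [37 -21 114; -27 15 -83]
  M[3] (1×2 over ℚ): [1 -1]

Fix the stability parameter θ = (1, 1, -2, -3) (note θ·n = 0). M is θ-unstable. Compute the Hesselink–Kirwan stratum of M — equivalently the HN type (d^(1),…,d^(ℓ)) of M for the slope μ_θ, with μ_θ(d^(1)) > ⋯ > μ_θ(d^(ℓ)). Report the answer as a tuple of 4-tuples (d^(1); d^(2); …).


Barcode: M ≅ I[1,1], I[1,2], I[1,3], I[1,4]. HN layers by μ_θ (3 steps, strictly decreasing):
  μ^(1)=1; μ^(2)=0; μ^(3)=-3/4

((2, 1, 0, 0); (1, 1, 1, 0); (1, 1, 1, 1))


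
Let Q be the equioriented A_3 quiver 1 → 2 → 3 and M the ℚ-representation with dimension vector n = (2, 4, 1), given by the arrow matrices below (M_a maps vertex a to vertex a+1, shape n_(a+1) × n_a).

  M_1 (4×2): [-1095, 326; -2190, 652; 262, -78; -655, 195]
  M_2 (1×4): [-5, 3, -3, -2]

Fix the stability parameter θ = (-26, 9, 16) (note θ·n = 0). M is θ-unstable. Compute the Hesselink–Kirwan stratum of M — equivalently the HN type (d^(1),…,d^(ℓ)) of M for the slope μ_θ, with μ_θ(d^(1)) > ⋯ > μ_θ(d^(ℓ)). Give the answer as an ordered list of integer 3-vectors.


Via rank(M_{q-1}∘⋯∘M_p): M ≅ I[1,2], I[1,3], I[2,2]^2.
μ_θ-semistable layers: μ^(1)=16; μ^(2)=9; μ^(3)=-26

((0, 0, 1); (0, 4, 0); (2, 0, 0))


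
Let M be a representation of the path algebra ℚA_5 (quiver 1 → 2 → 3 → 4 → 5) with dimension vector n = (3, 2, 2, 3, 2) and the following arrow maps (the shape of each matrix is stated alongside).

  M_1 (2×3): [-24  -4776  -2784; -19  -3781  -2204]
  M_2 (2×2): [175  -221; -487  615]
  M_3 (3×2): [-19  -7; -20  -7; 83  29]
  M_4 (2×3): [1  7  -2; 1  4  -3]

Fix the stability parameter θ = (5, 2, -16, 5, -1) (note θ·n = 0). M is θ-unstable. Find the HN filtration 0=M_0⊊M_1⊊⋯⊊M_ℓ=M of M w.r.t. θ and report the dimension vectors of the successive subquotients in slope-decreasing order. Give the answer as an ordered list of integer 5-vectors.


Via rank(M_{q-1}∘⋯∘M_p): M ≅ I[1,1]^2, I[1,5], I[2,5], I[4,4].
μ_θ-semistable layers: μ^(1)=5; μ^(2)=2; μ^(3)=-3; μ^(4)=-7

((2, 0, 0, 1, 0); (0, 0, 0, 2, 2); (1, 1, 1, 0, 0); (0, 1, 1, 0, 0))


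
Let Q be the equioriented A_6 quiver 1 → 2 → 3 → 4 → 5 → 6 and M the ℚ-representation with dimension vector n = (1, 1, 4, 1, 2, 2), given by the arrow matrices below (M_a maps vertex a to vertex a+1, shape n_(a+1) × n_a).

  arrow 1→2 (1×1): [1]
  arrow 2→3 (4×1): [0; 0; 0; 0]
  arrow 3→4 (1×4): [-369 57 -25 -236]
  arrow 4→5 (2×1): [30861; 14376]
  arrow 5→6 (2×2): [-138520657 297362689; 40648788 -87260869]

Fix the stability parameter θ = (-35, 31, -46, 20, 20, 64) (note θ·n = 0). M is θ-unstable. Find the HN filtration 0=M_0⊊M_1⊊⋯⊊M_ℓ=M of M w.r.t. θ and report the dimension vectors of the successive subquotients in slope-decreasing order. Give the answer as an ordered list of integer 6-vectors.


Barcode: M ≅ I[1,2], I[3,3]^3, I[3,6], I[5,6]. HN layers by μ_θ (5 steps, strictly decreasing):
  μ^(1)=64; μ^(2)=31; μ^(3)=20; μ^(4)=-35; μ^(5)=-46

((0, 0, 0, 0, 0, 2); (0, 1, 0, 0, 0, 0); (0, 0, 0, 1, 2, 0); (1, 0, 0, 0, 0, 0); (0, 0, 4, 0, 0, 0))


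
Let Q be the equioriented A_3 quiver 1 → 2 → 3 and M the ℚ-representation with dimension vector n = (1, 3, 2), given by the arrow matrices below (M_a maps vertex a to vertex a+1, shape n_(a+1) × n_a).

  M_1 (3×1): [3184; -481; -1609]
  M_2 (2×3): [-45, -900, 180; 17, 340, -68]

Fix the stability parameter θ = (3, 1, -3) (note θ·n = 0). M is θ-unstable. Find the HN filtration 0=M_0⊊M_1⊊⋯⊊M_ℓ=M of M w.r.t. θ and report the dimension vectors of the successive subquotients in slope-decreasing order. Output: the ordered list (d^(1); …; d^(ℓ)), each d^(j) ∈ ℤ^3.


Interval decomposition of M: I[1,2], I[2,2], I[2,3], I[3,3].
HN type (ℓ=4): μ^(1)=2; μ^(2)=1; μ^(3)=-1; μ^(4)=-3

((1, 1, 0); (0, 1, 0); (0, 1, 1); (0, 0, 1))


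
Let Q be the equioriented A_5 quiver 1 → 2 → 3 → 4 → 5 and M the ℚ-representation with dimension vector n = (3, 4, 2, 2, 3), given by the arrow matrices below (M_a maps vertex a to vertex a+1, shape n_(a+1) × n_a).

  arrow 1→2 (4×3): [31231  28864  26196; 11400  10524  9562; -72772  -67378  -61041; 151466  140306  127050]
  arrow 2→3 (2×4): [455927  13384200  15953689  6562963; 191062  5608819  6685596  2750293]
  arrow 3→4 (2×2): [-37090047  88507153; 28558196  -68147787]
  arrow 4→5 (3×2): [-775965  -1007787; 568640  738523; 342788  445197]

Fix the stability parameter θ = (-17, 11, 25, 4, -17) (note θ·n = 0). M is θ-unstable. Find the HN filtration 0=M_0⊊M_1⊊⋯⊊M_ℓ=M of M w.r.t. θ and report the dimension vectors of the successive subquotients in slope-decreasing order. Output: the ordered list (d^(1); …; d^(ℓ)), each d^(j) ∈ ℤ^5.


Interval decomposition of M: I[1,2], I[1,5]^2, I[2,2], I[5,5].
HN type (ℓ=3): μ^(1)=11; μ^(2)=23/4; μ^(3)=-17

((0, 2, 0, 0, 0); (0, 2, 2, 2, 2); (3, 0, 0, 0, 1))


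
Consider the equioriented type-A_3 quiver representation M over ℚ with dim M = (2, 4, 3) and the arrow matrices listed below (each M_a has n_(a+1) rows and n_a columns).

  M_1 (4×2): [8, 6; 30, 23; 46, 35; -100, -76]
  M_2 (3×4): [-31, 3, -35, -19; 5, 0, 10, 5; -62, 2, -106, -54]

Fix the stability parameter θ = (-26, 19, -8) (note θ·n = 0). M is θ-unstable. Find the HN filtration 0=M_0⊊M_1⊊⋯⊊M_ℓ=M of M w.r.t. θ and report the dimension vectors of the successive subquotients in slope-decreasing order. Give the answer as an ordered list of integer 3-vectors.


Via rank(M_{q-1}∘⋯∘M_p): M ≅ I[1,2], I[1,3], I[2,2], I[2,3], I[3,3].
μ_θ-semistable layers: μ^(1)=19; μ^(2)=11/2; μ^(3)=-8; μ^(4)=-26

((0, 2, 0); (0, 2, 2); (0, 0, 1); (2, 0, 0))


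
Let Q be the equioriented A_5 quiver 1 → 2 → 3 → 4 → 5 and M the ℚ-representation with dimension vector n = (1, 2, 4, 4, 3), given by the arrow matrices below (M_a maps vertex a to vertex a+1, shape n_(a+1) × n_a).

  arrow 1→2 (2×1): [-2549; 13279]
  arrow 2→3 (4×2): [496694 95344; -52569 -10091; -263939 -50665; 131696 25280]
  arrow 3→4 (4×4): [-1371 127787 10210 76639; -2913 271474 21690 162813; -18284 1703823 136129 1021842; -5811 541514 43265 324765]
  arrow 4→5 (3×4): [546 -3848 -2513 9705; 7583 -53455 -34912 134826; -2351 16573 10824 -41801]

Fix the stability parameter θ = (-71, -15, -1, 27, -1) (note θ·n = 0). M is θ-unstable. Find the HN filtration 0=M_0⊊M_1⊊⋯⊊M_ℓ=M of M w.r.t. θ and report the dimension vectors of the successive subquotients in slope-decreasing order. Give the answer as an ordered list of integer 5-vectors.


Via rank(M_{q-1}∘⋯∘M_p): M ≅ I[1,5], I[2,5], I[3,4], I[3,5].
μ_θ-semistable layers: μ^(1)=27; μ^(2)=13; μ^(3)=-1; μ^(4)=-15; μ^(5)=-71

((0, 0, 0, 1, 0); (0, 0, 0, 3, 3); (0, 0, 4, 0, 0); (0, 2, 0, 0, 0); (1, 0, 0, 0, 0))


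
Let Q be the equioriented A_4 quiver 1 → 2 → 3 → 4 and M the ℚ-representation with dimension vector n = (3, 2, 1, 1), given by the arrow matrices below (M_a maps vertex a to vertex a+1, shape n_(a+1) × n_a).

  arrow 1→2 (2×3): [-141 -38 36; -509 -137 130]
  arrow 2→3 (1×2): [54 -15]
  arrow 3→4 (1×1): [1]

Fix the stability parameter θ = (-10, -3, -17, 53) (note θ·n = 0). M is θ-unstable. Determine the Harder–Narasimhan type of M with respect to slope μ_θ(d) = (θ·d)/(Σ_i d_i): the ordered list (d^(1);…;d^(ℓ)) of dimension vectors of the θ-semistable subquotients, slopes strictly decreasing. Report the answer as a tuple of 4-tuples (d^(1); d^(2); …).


Barcode: M ≅ I[1,1], I[1,2], I[1,4]. HN layers by μ_θ (3 steps, strictly decreasing):
  μ^(1)=53; μ^(2)=-3; μ^(3)=-10

((0, 0, 0, 1); (0, 1, 0, 0); (3, 1, 1, 0))


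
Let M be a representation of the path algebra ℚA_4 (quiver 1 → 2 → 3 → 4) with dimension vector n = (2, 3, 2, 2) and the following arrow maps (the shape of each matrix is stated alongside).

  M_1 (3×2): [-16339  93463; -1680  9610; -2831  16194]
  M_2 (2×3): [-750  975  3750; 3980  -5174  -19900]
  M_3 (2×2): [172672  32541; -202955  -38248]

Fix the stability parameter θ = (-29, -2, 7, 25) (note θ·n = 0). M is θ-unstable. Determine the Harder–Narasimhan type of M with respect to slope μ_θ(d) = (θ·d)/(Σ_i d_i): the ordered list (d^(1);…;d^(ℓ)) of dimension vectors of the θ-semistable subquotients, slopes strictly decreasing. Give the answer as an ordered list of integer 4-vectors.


Interval decomposition of M: I[1,2]^2, I[2,4], I[3,4].
HN type (ℓ=4): μ^(1)=25; μ^(2)=7; μ^(3)=-2; μ^(4)=-29

((0, 0, 0, 2); (0, 0, 2, 0); (0, 3, 0, 0); (2, 0, 0, 0))


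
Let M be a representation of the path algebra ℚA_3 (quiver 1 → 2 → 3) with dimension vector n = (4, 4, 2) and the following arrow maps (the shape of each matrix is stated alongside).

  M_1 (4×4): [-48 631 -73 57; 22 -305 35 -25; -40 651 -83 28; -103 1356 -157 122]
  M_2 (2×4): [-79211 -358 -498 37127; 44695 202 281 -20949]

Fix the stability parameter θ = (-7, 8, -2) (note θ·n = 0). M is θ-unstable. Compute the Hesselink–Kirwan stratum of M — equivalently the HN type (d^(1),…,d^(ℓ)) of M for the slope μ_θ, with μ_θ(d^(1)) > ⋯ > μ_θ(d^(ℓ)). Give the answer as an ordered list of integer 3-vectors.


Interval decomposition of M: I[1,2]^2, I[1,3]^2.
HN type (ℓ=3): μ^(1)=8; μ^(2)=3; μ^(3)=-7

((0, 2, 0); (0, 2, 2); (4, 0, 0))


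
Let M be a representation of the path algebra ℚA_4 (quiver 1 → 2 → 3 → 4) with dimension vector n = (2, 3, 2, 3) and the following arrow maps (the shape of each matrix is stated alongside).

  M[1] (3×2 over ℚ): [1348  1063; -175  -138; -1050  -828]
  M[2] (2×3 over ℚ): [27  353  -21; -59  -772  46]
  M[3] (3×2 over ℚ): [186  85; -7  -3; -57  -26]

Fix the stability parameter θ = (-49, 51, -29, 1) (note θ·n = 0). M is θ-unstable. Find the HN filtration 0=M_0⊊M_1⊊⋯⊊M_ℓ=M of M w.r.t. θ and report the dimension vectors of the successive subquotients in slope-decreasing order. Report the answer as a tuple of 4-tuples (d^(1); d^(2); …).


Interval decomposition of M: I[1,4]^2, I[2,2], I[4,4].
HN type (ℓ=4): μ^(1)=51; μ^(2)=23/3; μ^(3)=1; μ^(4)=-49

((0, 1, 0, 0); (0, 2, 2, 2); (0, 0, 0, 1); (2, 0, 0, 0))


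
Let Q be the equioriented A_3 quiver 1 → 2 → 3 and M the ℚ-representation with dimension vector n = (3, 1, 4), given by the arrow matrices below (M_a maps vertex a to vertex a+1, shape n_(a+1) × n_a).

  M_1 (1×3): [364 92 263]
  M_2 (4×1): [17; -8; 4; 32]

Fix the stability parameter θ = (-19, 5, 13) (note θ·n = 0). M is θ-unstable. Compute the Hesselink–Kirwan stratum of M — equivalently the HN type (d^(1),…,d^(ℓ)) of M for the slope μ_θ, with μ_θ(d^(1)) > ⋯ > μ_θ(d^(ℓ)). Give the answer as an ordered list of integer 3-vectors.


Via rank(M_{q-1}∘⋯∘M_p): M ≅ I[1,1]^2, I[1,3], I[3,3]^3.
μ_θ-semistable layers: μ^(1)=13; μ^(2)=5; μ^(3)=-19

((0, 0, 4); (0, 1, 0); (3, 0, 0))


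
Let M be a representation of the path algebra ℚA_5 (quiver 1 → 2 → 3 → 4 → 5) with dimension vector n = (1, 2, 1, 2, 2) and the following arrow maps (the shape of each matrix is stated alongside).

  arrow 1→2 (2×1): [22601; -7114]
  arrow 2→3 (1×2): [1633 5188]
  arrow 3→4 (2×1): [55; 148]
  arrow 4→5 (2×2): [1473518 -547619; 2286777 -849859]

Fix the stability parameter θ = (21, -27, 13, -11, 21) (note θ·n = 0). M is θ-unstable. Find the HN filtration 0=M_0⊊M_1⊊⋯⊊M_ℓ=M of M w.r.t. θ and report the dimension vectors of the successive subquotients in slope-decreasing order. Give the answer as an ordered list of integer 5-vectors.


Via rank(M_{q-1}∘⋯∘M_p): M ≅ I[1,5], I[2,2], I[4,5].
μ_θ-semistable layers: μ^(1)=21; μ^(2)=1; μ^(3)=-3; μ^(4)=-11; μ^(5)=-27

((0, 0, 0, 0, 2); (0, 0, 1, 1, 0); (1, 1, 0, 0, 0); (0, 0, 0, 1, 0); (0, 1, 0, 0, 0))


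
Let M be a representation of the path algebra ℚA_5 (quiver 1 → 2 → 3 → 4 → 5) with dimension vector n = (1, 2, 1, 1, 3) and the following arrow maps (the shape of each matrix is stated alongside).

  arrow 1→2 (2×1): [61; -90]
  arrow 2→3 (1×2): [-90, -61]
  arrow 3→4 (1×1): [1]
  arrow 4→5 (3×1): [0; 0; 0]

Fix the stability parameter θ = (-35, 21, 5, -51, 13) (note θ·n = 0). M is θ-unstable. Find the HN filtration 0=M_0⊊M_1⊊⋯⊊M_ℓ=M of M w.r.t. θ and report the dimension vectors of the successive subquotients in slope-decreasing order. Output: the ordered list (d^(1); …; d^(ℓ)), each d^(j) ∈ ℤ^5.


Barcode: M ≅ I[1,2], I[2,4], I[5,5]^3. HN layers by μ_θ (4 steps, strictly decreasing):
  μ^(1)=21; μ^(2)=13; μ^(3)=-25/3; μ^(4)=-35

((0, 1, 0, 0, 0); (0, 0, 0, 0, 3); (0, 1, 1, 1, 0); (1, 0, 0, 0, 0))


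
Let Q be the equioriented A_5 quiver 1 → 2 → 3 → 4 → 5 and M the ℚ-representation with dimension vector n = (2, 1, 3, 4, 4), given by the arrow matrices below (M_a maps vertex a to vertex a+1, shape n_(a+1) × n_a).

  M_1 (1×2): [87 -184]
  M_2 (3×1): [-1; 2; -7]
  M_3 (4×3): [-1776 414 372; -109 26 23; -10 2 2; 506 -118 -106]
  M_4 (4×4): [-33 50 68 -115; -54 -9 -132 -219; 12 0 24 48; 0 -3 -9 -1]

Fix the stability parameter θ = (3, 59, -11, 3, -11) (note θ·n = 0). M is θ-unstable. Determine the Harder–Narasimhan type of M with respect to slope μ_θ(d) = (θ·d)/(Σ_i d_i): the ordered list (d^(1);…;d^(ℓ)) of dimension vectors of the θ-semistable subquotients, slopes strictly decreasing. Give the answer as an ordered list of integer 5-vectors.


Via rank(M_{q-1}∘⋯∘M_p): M ≅ I[1,1], I[1,3], I[3,5]^2, I[4,5]^2.
μ_θ-semistable layers: μ^(1)=24; μ^(2)=3; μ^(3)=-4; μ^(4)=-11

((0, 1, 1, 0, 0); (2, 0, 0, 0, 0); (0, 0, 0, 4, 4); (0, 0, 2, 0, 0))


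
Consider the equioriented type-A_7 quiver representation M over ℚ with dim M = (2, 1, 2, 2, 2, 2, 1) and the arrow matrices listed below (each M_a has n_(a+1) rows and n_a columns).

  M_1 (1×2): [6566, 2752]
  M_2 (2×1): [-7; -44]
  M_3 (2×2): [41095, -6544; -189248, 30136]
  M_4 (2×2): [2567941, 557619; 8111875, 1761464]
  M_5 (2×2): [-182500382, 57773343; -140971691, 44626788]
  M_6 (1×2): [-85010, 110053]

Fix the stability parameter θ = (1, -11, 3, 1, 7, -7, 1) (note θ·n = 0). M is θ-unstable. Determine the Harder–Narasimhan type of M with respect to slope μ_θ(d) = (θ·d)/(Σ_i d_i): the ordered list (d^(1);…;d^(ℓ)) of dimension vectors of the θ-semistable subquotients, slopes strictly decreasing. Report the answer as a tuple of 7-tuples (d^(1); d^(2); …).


Barcode: M ≅ I[1,1], I[1,7], I[3,6]. HN layers by μ_θ (2 steps, strictly decreasing):
  μ^(1)=1; μ^(2)=-5

((1, 0, 2, 2, 2, 2, 1); (1, 1, 0, 0, 0, 0, 0))


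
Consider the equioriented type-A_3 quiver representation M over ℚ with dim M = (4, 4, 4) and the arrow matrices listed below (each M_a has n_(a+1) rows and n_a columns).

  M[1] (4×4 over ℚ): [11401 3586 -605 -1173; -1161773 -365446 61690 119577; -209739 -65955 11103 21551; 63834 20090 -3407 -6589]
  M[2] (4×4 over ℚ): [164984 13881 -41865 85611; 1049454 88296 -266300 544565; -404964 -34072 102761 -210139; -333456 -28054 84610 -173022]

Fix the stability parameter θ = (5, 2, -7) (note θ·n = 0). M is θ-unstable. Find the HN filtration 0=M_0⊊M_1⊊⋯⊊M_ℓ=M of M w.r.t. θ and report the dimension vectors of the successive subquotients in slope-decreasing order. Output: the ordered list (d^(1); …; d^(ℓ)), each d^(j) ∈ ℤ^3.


Barcode: M ≅ I[1,2], I[1,3]^3, I[3,3]. HN layers by μ_θ (3 steps, strictly decreasing):
  μ^(1)=7/2; μ^(2)=0; μ^(3)=-7

((1, 1, 0); (3, 3, 3); (0, 0, 1))


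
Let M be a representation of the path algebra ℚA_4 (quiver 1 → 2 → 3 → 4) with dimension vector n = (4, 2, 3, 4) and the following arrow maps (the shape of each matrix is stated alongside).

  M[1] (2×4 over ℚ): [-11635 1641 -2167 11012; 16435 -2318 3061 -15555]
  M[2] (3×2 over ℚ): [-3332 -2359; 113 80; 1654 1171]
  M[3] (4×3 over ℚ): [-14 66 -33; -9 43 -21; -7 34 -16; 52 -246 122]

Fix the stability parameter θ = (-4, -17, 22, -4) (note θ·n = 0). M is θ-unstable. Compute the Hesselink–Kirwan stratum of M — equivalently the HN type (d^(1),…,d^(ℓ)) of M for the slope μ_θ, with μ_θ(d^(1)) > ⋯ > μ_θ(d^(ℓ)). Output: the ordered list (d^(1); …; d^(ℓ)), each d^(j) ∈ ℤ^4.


Interval decomposition of M: I[1,1]^2, I[1,4]^2, I[3,4], I[4,4].
HN type (ℓ=3): μ^(1)=9; μ^(2)=-4; μ^(3)=-21/2

((0, 0, 3, 3); (2, 0, 0, 1); (2, 2, 0, 0))


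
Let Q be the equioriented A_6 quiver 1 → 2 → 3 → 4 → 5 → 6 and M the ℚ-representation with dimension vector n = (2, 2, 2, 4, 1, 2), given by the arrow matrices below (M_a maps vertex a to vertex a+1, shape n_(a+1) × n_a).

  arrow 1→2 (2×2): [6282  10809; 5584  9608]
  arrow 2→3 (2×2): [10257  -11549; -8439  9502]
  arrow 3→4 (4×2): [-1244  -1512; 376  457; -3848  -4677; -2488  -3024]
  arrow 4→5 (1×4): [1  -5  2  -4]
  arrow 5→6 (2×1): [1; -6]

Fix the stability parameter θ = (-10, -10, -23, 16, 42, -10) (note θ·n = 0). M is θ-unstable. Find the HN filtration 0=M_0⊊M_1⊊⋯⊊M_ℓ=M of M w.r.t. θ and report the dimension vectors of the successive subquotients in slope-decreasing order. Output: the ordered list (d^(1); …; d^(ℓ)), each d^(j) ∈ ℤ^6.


Barcode: M ≅ I[1,1], I[1,6], I[2,4], I[4,4]^2, I[6,6]. HN layers by μ_θ (4 steps, strictly decreasing):
  μ^(1)=16; μ^(2)=-10; μ^(3)=-43/3; μ^(4)=-33/2

((0, 0, 0, 4, 1, 1); (1, 0, 0, 0, 0, 1); (1, 1, 1, 0, 0, 0); (0, 1, 1, 0, 0, 0))


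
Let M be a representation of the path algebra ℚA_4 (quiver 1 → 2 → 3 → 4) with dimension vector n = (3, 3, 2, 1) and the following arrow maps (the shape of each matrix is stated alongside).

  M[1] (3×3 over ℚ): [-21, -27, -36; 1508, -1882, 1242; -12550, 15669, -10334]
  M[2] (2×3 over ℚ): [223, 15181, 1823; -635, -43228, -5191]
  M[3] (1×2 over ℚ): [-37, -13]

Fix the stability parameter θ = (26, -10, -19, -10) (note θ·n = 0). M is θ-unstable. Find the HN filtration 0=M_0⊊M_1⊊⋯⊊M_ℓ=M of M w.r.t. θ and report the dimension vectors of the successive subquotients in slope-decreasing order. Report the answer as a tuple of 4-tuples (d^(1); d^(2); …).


Barcode: M ≅ I[1,2], I[1,3], I[1,4]. HN layers by μ_θ (3 steps, strictly decreasing):
  μ^(1)=8; μ^(2)=-1; μ^(3)=-13/4

((1, 1, 0, 0); (1, 1, 1, 0); (1, 1, 1, 1))


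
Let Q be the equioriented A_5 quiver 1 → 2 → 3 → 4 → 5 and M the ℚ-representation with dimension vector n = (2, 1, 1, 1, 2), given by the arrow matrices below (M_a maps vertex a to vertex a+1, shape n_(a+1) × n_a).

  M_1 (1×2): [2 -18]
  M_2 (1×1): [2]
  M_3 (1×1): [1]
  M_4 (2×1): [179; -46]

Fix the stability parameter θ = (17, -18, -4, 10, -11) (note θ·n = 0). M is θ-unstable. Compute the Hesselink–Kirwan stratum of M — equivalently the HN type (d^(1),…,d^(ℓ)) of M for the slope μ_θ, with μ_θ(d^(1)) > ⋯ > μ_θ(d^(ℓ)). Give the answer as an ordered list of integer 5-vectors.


Via rank(M_{q-1}∘⋯∘M_p): M ≅ I[1,1], I[1,5], I[5,5].
μ_θ-semistable layers: μ^(1)=17; μ^(2)=-1/2; μ^(3)=-5/3; μ^(4)=-11

((1, 0, 0, 0, 0); (0, 0, 0, 1, 1); (1, 1, 1, 0, 0); (0, 0, 0, 0, 1))


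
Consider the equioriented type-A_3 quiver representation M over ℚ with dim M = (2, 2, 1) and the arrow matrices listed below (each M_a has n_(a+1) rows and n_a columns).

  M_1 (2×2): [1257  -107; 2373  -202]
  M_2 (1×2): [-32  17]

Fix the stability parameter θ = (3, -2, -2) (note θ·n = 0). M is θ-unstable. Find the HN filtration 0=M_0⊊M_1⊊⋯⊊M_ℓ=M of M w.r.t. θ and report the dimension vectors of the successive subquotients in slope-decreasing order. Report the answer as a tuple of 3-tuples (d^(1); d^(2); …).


Barcode: M ≅ I[1,2], I[1,3]. HN layers by μ_θ (2 steps, strictly decreasing):
  μ^(1)=1/2; μ^(2)=-1/3

((1, 1, 0); (1, 1, 1))


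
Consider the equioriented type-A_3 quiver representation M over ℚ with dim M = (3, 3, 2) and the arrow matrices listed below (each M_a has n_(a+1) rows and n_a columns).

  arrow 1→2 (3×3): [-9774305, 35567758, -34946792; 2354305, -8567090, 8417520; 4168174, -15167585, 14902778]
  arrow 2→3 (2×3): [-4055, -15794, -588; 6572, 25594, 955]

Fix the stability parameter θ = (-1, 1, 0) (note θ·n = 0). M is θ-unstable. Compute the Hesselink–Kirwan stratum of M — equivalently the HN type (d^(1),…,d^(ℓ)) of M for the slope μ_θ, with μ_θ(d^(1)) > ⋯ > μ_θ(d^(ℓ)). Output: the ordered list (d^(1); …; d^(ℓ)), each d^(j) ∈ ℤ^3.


Interval decomposition of M: I[1,1], I[1,3]^2, I[2,2].
HN type (ℓ=3): μ^(1)=1; μ^(2)=1/2; μ^(3)=-1

((0, 1, 0); (0, 2, 2); (3, 0, 0))


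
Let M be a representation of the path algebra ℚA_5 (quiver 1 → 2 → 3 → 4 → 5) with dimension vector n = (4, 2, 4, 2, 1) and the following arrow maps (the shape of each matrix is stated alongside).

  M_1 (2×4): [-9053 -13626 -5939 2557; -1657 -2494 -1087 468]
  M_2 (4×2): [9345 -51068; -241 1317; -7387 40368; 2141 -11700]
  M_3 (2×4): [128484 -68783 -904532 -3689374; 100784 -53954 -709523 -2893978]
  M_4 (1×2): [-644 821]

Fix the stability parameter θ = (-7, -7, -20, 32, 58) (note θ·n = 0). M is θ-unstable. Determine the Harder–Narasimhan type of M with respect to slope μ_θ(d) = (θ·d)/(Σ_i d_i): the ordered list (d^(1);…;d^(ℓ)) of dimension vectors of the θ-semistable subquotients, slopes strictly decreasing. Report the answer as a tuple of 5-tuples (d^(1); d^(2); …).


Barcode: M ≅ I[1,1]^2, I[1,4], I[1,5], I[3,3]^2. HN layers by μ_θ (5 steps, strictly decreasing):
  μ^(1)=58; μ^(2)=32; μ^(3)=-7; μ^(4)=-34/3; μ^(5)=-20

((0, 0, 0, 0, 1); (0, 0, 0, 2, 0); (2, 0, 0, 0, 0); (2, 2, 2, 0, 0); (0, 0, 2, 0, 0))


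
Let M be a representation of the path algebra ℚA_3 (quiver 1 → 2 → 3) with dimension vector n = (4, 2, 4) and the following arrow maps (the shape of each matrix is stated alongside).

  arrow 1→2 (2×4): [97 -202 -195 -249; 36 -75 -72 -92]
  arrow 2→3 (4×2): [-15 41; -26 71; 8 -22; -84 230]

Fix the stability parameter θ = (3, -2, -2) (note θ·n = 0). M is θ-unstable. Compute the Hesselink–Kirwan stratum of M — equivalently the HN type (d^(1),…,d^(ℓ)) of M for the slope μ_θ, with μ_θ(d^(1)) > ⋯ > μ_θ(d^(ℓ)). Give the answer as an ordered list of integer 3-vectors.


Interval decomposition of M: I[1,1]^2, I[1,3]^2, I[3,3]^2.
HN type (ℓ=3): μ^(1)=3; μ^(2)=-1/3; μ^(3)=-2

((2, 0, 0); (2, 2, 2); (0, 0, 2))


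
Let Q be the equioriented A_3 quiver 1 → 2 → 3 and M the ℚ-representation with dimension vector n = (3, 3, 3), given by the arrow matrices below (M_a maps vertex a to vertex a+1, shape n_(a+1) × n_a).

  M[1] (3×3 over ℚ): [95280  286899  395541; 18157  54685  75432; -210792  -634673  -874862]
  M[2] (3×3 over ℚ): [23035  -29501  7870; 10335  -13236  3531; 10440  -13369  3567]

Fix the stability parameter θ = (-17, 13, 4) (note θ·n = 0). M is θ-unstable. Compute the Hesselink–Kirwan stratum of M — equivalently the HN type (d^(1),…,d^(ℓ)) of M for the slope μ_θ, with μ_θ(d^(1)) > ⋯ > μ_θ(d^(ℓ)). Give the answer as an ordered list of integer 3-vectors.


Interval decomposition of M: I[1,2], I[1,3]^2, I[3,3].
HN type (ℓ=4): μ^(1)=13; μ^(2)=17/2; μ^(3)=4; μ^(4)=-17

((0, 1, 0); (0, 2, 2); (0, 0, 1); (3, 0, 0))


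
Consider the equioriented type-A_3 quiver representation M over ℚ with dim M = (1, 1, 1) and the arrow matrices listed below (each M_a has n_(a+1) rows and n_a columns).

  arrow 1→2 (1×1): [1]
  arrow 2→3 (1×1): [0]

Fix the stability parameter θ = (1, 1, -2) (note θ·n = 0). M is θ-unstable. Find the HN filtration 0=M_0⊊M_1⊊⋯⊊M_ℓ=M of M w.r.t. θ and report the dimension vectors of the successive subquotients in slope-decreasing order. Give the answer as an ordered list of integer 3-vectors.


Via rank(M_{q-1}∘⋯∘M_p): M ≅ I[1,2], I[3,3].
μ_θ-semistable layers: μ^(1)=1; μ^(2)=-2

((1, 1, 0); (0, 0, 1))


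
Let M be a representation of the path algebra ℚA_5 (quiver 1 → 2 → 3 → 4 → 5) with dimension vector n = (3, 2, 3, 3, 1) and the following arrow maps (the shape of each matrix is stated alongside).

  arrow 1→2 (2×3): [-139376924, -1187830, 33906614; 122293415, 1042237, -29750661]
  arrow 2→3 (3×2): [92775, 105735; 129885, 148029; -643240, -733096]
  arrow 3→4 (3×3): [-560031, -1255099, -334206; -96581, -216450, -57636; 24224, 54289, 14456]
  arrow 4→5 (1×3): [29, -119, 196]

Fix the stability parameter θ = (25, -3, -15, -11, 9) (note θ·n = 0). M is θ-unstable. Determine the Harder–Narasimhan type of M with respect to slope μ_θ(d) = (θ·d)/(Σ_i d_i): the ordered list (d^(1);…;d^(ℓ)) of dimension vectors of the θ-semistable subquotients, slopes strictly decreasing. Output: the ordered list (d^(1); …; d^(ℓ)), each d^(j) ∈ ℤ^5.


Barcode: M ≅ I[1,1], I[1,2], I[1,5], I[3,4]^2. HN layers by μ_θ (6 steps, strictly decreasing):
  μ^(1)=25; μ^(2)=11; μ^(3)=9; μ^(4)=-1; μ^(5)=-11; μ^(6)=-15

((1, 0, 0, 0, 0); (1, 1, 0, 0, 0); (0, 0, 0, 0, 1); (1, 1, 1, 1, 0); (0, 0, 0, 2, 0); (0, 0, 2, 0, 0))
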